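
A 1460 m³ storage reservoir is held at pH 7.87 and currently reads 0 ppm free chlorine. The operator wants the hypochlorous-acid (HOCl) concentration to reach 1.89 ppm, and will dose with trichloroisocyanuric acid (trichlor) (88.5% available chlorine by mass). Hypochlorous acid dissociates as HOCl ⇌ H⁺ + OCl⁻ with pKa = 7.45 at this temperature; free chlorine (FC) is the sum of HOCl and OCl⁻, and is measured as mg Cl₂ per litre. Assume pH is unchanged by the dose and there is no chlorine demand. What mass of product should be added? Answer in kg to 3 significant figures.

Volume: 1460 m³ = 1,460,000 L.
[OCl⁻]/[HOCl] = 10^(pH − pKa) = 10^(7.87 − 7.45) = 2.63; fraction as HOCl = 1/(1 + 2.63) = 0.2755.
Free chlorine required for 1.89 ppm HOCl: 1.89 / 0.2755 = 6.861 ppm.
FC to add: 6.861 − 0 = 6.861 mg/L as Cl₂.
Cl₂ equivalent: 6.861 mg/L × 1,460,000 L = 10,020 g.
Product at 88.5% available Cl: 10,020 / 0.885 = 11,320 g.

11.3 kg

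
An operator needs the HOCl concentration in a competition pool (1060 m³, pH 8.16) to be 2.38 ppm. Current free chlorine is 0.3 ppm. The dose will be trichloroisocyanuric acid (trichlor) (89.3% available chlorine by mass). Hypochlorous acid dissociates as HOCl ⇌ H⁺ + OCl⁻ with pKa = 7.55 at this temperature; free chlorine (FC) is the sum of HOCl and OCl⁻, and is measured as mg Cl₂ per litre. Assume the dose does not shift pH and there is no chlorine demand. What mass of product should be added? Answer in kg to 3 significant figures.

Volume: 1060 m³ = 1,060,000 L.
[OCl⁻]/[HOCl] = 10^(pH − pKa) = 10^(8.16 − 7.55) = 4.074; fraction as HOCl = 1/(1 + 4.074) = 0.1971.
Free chlorine required for 2.38 ppm HOCl: 2.38 / 0.1971 = 12.08 ppm.
FC to add: 12.08 − 0.3 = 11.78 mg/L as Cl₂.
Cl₂ equivalent: 11.78 mg/L × 1,060,000 L = 12,480 g.
Product at 89.3% available Cl: 12,480 / 0.893 = 13,980 g.

14.0 kg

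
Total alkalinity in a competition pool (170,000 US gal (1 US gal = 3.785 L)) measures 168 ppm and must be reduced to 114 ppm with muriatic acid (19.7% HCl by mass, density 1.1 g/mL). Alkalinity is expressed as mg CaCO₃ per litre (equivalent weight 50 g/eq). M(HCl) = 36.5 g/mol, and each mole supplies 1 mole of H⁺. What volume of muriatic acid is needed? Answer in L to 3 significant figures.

117 L

Volume: 170,000 US gal × 3.785 L/gal = 643,450 L.
Alkalinity to neutralize: (168 − 114) = 54 mg/L as CaCO₃ × 643,450 L = 34,750 g as CaCO₃.
Equivalents of H⁺ required: 34,750 ÷ 50 g/eq = 694.9 eq = 694.9 mol HCl.
Mass of HCl: 694.9 × 36.5 = 25,360 g.
Mass of 19.7% solution: 25,360 / 0.197 = 128,800 g.
Volume: 128,800 g ÷ 1.1 g/mL = 117,100 mL.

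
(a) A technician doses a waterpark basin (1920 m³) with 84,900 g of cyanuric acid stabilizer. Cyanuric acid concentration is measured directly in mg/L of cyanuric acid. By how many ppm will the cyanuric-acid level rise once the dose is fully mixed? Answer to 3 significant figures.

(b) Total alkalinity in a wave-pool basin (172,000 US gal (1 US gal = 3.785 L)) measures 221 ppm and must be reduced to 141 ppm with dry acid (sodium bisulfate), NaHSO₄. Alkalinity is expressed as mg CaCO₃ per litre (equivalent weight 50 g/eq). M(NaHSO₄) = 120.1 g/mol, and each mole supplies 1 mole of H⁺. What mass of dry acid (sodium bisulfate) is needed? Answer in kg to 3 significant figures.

(a) 44.2 ppm; (b) 125 kg

(a) Volume: 1920 m³ = 1,920,000 L.
(a) Rise: 84,900 g / 1,920,000 L × 1000 = 44.22 mg/L.

(b) Volume: 172,000 US gal × 3.785 L/gal = 651,020 L.
(b) Alkalinity to neutralize: (221 − 141) = 80 mg/L as CaCO₃ × 651,020 L = 52,080 g as CaCO₃.
(b) Equivalents of H⁺ required: 52,080 ÷ 50 g/eq = 1042 eq = 1042 mol NaHSO₄.
(b) Mass of NaHSO₄: 1042 × 120.1 = 125,100 g.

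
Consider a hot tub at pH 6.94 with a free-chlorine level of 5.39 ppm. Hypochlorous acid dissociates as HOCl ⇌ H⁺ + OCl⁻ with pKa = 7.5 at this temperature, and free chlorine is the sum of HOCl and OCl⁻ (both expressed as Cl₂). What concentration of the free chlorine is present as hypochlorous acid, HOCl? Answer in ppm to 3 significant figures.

4.23 ppm

[OCl⁻]/[HOCl] = 10^(pH − pKa) = 10^(6.94 − 7.5) = 10^-0.56 = 0.2754.
Fraction as HOCl = 1 / (1 + 0.2754) = 0.7841.
HOCl = 0.7841 × 5.39 ppm = 4.226 ppm.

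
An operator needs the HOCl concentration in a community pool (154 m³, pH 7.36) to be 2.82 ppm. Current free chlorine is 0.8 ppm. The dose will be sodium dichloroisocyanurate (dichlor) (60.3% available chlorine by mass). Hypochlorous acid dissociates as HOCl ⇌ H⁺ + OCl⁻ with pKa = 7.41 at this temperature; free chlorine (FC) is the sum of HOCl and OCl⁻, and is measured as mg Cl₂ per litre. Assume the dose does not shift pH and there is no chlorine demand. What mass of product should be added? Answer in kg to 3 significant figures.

Volume: 154 m³ = 154,000 L.
[OCl⁻]/[HOCl] = 10^(pH − pKa) = 10^(7.36 − 7.41) = 0.8913; fraction as HOCl = 1/(1 + 0.8913) = 0.5288.
Free chlorine required for 2.82 ppm HOCl: 2.82 / 0.5288 = 5.333 ppm.
FC to add: 5.333 − 0.8 = 4.533 mg/L as Cl₂.
Cl₂ equivalent: 4.533 mg/L × 154,000 L = 698.1 g.
Product at 60.3% available Cl: 698.1 / 0.603 = 1158 g.

1.16 kg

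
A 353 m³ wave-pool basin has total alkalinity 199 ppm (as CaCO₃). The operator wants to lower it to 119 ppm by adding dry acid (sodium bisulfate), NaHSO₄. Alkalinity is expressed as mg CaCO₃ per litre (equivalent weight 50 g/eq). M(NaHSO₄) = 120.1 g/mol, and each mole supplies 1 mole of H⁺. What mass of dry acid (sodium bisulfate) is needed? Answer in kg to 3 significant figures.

Volume: 353 m³ = 353,000 L.
Alkalinity to neutralize: (199 − 119) = 80 mg/L as CaCO₃ × 353,000 L = 28,240 g as CaCO₃.
Equivalents of H⁺ required: 28,240 ÷ 50 g/eq = 564.8 eq = 564.8 mol NaHSO₄.
Mass of NaHSO₄: 564.8 × 120.1 = 67,830 g.

67.8 kg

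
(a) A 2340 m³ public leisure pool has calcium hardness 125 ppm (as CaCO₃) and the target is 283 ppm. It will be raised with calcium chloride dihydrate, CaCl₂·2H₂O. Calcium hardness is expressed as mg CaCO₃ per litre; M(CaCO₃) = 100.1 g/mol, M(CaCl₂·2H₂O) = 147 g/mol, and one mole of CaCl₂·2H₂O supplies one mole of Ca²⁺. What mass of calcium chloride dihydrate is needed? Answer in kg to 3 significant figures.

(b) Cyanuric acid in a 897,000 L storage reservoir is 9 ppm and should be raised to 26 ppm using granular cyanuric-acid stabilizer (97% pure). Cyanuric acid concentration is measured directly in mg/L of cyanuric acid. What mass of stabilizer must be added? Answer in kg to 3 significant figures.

(a) 543 kg; (b) 15.7 kg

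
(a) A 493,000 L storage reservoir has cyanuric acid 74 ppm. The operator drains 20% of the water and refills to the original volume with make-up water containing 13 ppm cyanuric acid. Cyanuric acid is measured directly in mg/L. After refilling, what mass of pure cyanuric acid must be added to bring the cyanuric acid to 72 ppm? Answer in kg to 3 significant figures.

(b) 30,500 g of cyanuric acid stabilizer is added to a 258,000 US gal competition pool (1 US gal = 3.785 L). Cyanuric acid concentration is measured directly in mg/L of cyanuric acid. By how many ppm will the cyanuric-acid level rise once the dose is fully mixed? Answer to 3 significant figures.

(a) After draining 20% and refilling: 74 × 0.80 + 13 × 0.20 = 61.8 ppm.
(a) Deficit to target: 72 − 61.8 = 10.2 mg/L.
(a) Mass: 10.2 mg/L × 493,000 L = 5029 g cyanuric acid.

(b) Volume: 258,000 US gal × 3.785 L/gal = 976,530 L.
(b) Rise: 30,500 g / 976,530 L × 1000 = 31.23 mg/L.

(a) 5.03 kg; (b) 31.2 ppm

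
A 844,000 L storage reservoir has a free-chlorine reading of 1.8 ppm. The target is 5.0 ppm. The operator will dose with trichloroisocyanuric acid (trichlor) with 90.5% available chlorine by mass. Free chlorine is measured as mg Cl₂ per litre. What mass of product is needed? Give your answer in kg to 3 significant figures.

Chlorine deficit: 5.0 − 1.8 = 3.2 ppm = 3.2 mg/L as Cl₂.
Cl₂ equivalent needed: 3.2 mg/L × 844,000 L = 2,701,000 mg = 2701 g.
Product at 90.5% available chlorine: 2701 / 0.905 = 2984 g.

2.98 kg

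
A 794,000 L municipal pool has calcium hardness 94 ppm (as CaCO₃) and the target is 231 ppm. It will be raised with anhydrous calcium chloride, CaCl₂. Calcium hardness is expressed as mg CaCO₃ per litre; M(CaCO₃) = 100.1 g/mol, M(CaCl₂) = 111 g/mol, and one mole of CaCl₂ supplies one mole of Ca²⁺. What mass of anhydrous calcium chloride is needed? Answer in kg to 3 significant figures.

Hardness to add: (231 − 94) = 137 mg/L as CaCO₃ × 794,000 L = 108,800 g as CaCO₃.
Moles of Ca²⁺ (1 mol Ca²⁺ ≡ 1 mol CaCO₃): 108,800 / 100.1 g/mol = 1087 mol.
Mass of CaCl₂: 1087 × 111 = 120,600 g.

121 kg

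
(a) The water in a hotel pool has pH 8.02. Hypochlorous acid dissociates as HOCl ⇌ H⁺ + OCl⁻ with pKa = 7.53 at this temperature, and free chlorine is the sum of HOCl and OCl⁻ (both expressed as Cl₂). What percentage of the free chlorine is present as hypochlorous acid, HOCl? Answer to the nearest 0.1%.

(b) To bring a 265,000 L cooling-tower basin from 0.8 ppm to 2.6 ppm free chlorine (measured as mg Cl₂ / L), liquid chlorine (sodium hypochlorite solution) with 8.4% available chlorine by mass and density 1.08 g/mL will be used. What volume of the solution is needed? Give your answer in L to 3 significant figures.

(a) [OCl⁻]/[HOCl] = 10^(pH − pKa) = 10^(8.02 − 7.53) = 10^0.49 = 3.09.
(a) Fraction as HOCl = 1 / (1 + 3.09) = 0.2445.

(b) Chlorine deficit: 2.6 − 0.8 = 1.8 ppm = 1.8 mg/L as Cl₂.
(b) Cl₂ equivalent needed: 1.8 mg/L × 265,000 L = 477,000 mg = 477 g.
(b) Product at 8.4% available chlorine: 477 / 0.084 = 5679 g.
(b) Volume at density 1.08 g/mL: 5679 g ÷ 1.08 g/mL = 5258 mL.

(a) 24.4%; (b) 5.26 L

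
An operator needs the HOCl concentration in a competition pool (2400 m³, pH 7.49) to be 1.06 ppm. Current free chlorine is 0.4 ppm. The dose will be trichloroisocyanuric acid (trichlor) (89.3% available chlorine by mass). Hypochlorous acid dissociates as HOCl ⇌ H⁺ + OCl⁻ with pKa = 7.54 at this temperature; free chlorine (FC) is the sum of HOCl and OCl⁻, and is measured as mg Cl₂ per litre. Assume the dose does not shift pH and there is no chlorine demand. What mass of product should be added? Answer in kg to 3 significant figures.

4.31 kg

Volume: 2400 m³ = 2,400,000 L.
[OCl⁻]/[HOCl] = 10^(pH − pKa) = 10^(7.49 − 7.54) = 0.8913; fraction as HOCl = 1/(1 + 0.8913) = 0.5288.
Free chlorine required for 1.06 ppm HOCl: 1.06 / 0.5288 = 2.005 ppm.
FC to add: 2.005 − 0.4 = 1.605 mg/L as Cl₂.
Cl₂ equivalent: 1.605 mg/L × 2,400,000 L = 3851 g.
Product at 89.3% available Cl: 3851 / 0.893 = 4313 g.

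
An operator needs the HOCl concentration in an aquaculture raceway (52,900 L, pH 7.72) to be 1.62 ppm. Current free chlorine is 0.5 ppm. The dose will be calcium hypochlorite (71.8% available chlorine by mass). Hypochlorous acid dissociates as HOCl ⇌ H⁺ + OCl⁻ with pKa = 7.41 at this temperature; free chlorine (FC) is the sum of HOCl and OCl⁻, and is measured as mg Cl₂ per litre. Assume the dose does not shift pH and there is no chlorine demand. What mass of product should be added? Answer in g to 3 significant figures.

[OCl⁻]/[HOCl] = 10^(pH − pKa) = 10^(7.72 − 7.41) = 2.042; fraction as HOCl = 1/(1 + 2.042) = 0.3288.
Free chlorine required for 1.62 ppm HOCl: 1.62 / 0.3288 = 4.928 ppm.
FC to add: 4.928 − 0.5 = 4.428 mg/L as Cl₂.
Cl₂ equivalent: 4.428 mg/L × 52,900 L = 234.2 g.
Product at 71.8% available Cl: 234.2 / 0.718 = 326.2 g.

326 g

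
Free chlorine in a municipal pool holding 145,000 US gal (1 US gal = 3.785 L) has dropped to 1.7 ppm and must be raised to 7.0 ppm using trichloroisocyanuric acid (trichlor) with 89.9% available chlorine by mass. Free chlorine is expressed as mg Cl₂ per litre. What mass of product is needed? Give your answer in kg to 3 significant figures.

Volume: 145,000 US gal × 3.785 L/gal = 548,825 L.
Chlorine deficit: 7.0 − 1.7 = 5.3 ppm = 5.3 mg/L as Cl₂.
Cl₂ equivalent needed: 5.3 mg/L × 548,825 L = 2,909,000 mg = 2909 g.
Product at 89.9% available chlorine: 2909 / 0.899 = 3236 g.

3.24 kg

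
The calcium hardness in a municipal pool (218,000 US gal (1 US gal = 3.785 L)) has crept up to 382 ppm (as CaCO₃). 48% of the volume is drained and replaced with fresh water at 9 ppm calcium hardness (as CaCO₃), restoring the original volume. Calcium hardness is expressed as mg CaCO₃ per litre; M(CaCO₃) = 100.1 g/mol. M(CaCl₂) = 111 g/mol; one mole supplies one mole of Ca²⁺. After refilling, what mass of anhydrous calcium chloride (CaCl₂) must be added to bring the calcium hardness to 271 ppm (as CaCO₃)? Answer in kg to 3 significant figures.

Volume: 218,000 US gal × 3.785 L/gal = 825,130 L.
After draining 48% and refilling: 382 × 0.52 + 9 × 0.48 = 202.96 ppm.
Deficit to target: 271 − 202.96 = 68.04 mg/L.
As CaCO₃: 68.04 mg/L × 825,130 L = 56,140 g; ÷ 100.1 = 560.9 mol Ca²⁺.
Mass: 560.9 × 111 = 62,260 g.

62.3 kg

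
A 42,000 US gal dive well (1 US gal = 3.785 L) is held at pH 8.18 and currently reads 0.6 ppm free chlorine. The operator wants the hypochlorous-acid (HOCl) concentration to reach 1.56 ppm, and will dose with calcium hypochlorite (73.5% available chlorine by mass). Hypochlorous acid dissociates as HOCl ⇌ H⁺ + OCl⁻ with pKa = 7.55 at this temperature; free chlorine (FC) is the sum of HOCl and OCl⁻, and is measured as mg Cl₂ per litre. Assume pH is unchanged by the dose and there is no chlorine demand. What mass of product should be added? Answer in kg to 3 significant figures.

1.65 kg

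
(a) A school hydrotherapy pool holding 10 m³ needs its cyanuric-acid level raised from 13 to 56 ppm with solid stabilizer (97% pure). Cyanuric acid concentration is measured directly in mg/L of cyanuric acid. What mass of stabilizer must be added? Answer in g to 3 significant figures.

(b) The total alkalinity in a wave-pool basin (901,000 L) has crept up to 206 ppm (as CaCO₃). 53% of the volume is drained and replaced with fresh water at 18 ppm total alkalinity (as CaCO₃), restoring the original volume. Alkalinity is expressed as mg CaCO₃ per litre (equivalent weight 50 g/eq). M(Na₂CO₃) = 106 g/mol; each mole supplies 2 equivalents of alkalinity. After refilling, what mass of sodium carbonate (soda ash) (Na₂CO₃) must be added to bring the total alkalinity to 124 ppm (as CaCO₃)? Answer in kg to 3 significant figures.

(a) 443 g; (b) 16.8 kg

(a) Volume: 10 m³ = 10,000 L.
(a) CYA to add: (56 − 13) = 43 mg/L × 10,000 L = 430 g cyanuric acid.
(a) At 97% purity: 430 / 0.97 = 443.3 g product.

(b) After draining 53% and refilling: 206 × 0.47 + 18 × 0.53 = 106.36 ppm.
(b) Deficit to target: 124 − 106.36 = 17.64 mg/L.
(b) As CaCO₃: 17.64 mg/L × 901,000 L = 15,890 g; ÷ 50 g/eq ÷ 2 = 158.9 mol Na₂CO₃.
(b) Mass: 158.9 × 106 = 16,850 g.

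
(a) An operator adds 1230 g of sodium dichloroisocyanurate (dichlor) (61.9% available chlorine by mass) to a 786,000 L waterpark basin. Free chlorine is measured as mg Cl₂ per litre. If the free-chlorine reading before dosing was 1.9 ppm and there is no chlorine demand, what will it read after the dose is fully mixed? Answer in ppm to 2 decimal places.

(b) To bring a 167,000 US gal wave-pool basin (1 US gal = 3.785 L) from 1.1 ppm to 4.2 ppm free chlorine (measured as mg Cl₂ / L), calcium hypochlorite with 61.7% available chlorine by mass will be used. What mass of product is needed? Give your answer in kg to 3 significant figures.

(a) 2.87 ppm; (b) 3.18 kg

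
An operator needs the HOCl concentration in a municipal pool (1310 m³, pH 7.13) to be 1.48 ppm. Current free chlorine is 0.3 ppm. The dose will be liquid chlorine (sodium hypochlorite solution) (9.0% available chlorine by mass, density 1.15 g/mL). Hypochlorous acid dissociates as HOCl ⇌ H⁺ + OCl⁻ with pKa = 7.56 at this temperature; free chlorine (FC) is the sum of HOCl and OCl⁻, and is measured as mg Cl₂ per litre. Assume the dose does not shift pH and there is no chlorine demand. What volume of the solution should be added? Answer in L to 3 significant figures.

Volume: 1310 m³ = 1,310,000 L.
[OCl⁻]/[HOCl] = 10^(pH − pKa) = 10^(7.13 − 7.56) = 0.3715; fraction as HOCl = 1/(1 + 0.3715) = 0.7291.
Free chlorine required for 1.48 ppm HOCl: 1.48 / 0.7291 = 2.03 ppm.
FC to add: 2.03 − 0.3 = 1.73 mg/L as Cl₂.
Cl₂ equivalent: 1.73 mg/L × 1,310,000 L = 2266 g.
Product at 9.0% available Cl: 2266 / 0.09 = 25,180 g.
Volume: 25,180 g ÷ 1.15 g/mL = 21,900 mL.

21.9 L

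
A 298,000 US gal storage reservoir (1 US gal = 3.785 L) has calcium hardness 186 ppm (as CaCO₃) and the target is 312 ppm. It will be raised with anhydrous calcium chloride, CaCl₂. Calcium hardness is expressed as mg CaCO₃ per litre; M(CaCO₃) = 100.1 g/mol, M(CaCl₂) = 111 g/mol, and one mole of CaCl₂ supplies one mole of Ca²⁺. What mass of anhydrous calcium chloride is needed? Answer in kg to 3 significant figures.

158 kg

Volume: 298,000 US gal × 3.785 L/gal = 1,127,930 L.
Hardness to add: (312 − 186) = 126 mg/L as CaCO₃ × 1,127,930 L = 142,100 g as CaCO₃.
Moles of Ca²⁺ (1 mol Ca²⁺ ≡ 1 mol CaCO₃): 142,100 / 100.1 g/mol = 1420 mol.
Mass of CaCl₂: 1420 × 111 = 157,600 g.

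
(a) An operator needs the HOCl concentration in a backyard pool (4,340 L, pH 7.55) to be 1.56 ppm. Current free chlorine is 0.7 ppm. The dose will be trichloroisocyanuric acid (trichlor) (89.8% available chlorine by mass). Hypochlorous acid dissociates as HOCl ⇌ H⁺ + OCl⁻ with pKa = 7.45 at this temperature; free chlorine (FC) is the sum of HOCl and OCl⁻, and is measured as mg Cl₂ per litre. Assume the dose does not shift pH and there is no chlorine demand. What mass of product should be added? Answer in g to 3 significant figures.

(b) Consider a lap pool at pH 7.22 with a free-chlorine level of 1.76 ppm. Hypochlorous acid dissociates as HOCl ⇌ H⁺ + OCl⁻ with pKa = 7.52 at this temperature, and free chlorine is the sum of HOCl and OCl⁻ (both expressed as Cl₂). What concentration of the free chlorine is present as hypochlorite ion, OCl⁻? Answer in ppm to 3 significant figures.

(a) 13.6 g; (b) 0.588 ppm

(a) [OCl⁻]/[HOCl] = 10^(pH − pKa) = 10^(7.55 − 7.45) = 1.259; fraction as HOCl = 1/(1 + 1.259) = 0.4427.
(a) Free chlorine required for 1.56 ppm HOCl: 1.56 / 0.4427 = 3.524 ppm.
(a) FC to add: 3.524 − 0.7 = 2.824 mg/L as Cl₂.
(a) Cl₂ equivalent: 2.824 mg/L × 4,340 L = 12.26 g.
(a) Product at 89.8% available Cl: 12.26 / 0.898 = 13.65 g.

(b) [OCl⁻]/[HOCl] = 10^(pH − pKa) = 10^(7.22 − 7.52) = 10^-0.30 = 0.5012.
(b) Fraction as HOCl = 1 / (1 + 0.5012) = 0.6661.
(b) OCl⁻ = (1 − 0.6661) × 1.76 ppm = 0.5876 ppm.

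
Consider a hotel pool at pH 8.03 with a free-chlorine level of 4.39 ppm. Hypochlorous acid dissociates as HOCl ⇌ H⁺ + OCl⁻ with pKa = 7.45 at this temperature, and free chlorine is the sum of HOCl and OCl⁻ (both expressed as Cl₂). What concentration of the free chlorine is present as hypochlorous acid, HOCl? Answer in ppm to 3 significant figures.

0.914 ppm

[OCl⁻]/[HOCl] = 10^(pH − pKa) = 10^(8.03 − 7.45) = 10^0.58 = 3.802.
Fraction as HOCl = 1 / (1 + 3.802) = 0.2083.
HOCl = 0.2083 × 4.39 ppm = 0.9142 ppm.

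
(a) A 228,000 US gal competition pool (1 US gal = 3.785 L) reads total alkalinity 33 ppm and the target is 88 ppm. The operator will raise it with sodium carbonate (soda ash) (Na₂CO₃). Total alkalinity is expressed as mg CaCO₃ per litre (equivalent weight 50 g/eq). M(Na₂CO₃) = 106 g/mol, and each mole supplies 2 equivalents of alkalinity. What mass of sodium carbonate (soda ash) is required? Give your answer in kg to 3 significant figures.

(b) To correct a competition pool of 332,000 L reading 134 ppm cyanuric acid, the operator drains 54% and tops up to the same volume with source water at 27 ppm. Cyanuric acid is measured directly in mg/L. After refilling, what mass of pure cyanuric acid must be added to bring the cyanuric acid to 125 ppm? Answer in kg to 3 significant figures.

(a) 50.3 kg; (b) 16.2 kg

(a) Volume: 228,000 US gal × 3.785 L/gal = 862,980 L.
(a) Alkalinity to add: (88 − 33) = 55 mg/L as CaCO₃ × 862,980 L = 47,460 g as CaCO₃.
(a) Equivalents: 47,460 g ÷ 50 g/eq = 949.3 eq.
(a) Each mole of Na₂CO₃ supplies 2 eq, so 949.3 / 2 = 474.6 mol.
(a) Mass: 474.6 mol × 106 g/mol = 50,310 g.

(b) After draining 54% and refilling: 134 × 0.46 + 27 × 0.54 = 76.22 ppm.
(b) Deficit to target: 125 − 76.22 = 48.78 mg/L.
(b) Mass: 48.78 mg/L × 332,000 L = 16,190 g cyanuric acid.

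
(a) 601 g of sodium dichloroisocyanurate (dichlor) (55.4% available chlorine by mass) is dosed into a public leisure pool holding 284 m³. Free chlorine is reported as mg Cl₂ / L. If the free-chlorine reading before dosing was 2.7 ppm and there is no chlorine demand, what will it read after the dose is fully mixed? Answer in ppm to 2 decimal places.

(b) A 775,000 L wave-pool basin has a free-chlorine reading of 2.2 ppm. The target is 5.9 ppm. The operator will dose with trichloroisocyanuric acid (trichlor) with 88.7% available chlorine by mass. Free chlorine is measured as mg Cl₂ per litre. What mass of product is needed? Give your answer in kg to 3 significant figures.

(a) 3.87 ppm; (b) 3.23 kg

(a) Volume: 284 m³ = 284,000 L.
(a) Available chlorine delivered: 601 g × 0.554 = 333 g as Cl₂.
(a) Concentration rise: 333 g / 284,000 L = 1.172 mg/L = 1.17 ppm.
(a) Final FC: 2.7 + 1.17 = 3.87 ppm.

(b) Chlorine deficit: 5.9 − 2.2 = 3.7 ppm = 3.7 mg/L as Cl₂.
(b) Cl₂ equivalent needed: 3.7 mg/L × 775,000 L = 2,868,000 mg = 2868 g.
(b) Product at 88.7% available chlorine: 2868 / 0.887 = 3233 g.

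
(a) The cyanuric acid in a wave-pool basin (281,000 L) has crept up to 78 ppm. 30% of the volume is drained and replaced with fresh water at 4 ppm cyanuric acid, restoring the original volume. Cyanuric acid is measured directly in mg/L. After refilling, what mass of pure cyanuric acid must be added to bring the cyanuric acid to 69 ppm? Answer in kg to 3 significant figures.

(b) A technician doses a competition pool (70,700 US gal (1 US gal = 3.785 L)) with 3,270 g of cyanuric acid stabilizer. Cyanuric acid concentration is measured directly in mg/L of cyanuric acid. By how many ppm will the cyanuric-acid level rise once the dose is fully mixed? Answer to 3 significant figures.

(a) 3.71 kg; (b) 12.2 ppm

(a) After draining 30% and refilling: 78 × 0.70 + 4 × 0.30 = 55.8 ppm.
(a) Deficit to target: 69 − 55.8 = 13.2 mg/L.
(a) Mass: 13.2 mg/L × 281,000 L = 3709 g cyanuric acid.

(b) Volume: 70,700 US gal × 3.785 L/gal = 267,600 L.
(b) Rise: 3,270 g / 267,600 L × 1000 = 12.22 mg/L.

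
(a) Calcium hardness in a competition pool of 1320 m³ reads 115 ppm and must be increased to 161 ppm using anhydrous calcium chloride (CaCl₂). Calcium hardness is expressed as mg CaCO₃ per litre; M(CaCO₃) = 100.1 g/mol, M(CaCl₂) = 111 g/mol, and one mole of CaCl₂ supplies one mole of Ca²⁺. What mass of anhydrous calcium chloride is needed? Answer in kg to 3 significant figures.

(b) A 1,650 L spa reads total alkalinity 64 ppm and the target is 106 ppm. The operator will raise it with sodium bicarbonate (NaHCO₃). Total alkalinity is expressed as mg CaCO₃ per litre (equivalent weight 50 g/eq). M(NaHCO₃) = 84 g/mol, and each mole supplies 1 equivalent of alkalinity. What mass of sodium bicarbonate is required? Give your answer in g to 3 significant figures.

(a) Volume: 1320 m³ = 1,320,000 L.
(a) Hardness to add: (161 − 115) = 46 mg/L as CaCO₃ × 1,320,000 L = 60,720 g as CaCO₃.
(a) Moles of Ca²⁺ (1 mol Ca²⁺ ≡ 1 mol CaCO₃): 60,720 / 100.1 g/mol = 606.6 mol.
(a) Mass of CaCl₂: 606.6 × 111 = 67,330 g.

(b) Alkalinity to add: (106 − 64) = 42 mg/L as CaCO₃ × 1,650 L = 69.3 g as CaCO₃.
(b) Equivalents: 69.3 g ÷ 50 g/eq = 1.386 eq.
(b) NaHCO₃ supplies 1 eq per mole → 1.386 mol.
(b) Mass: 1.386 mol × 84 g/mol = 116.4 g.

(a) 67.3 kg; (b) 116 g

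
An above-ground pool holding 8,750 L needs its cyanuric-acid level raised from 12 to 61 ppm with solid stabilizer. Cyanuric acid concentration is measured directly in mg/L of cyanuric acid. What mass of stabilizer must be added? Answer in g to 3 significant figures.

429 g

CYA to add: (61 − 12) = 49 mg/L × 8,750 L = 428.8 g cyanuric acid.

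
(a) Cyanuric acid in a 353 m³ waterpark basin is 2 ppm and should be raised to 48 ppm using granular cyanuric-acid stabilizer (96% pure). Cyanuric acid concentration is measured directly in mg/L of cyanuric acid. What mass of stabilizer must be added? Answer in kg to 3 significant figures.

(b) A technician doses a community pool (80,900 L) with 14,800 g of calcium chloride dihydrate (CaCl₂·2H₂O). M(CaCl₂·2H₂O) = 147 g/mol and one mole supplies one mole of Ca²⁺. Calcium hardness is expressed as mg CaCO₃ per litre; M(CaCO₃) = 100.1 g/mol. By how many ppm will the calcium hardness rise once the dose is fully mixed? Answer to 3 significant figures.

(a) 16.9 kg; (b) 125 ppm

(a) Volume: 353 m³ = 353,000 L.
(a) CYA to add: (48 − 2) = 46 mg/L × 353,000 L = 16,240 g cyanuric acid.
(a) At 96% purity: 16,240 / 0.96 = 16,910 g product.

(b) Moles of Ca²⁺: 14,800 g ÷ 147 g/mol = 100.7 mol.
(b) As CaCO₃: 100.7 mol × 100.1 g/mol = 10,080 g.
(b) Rise: 10,080 g / 80,900 L × 1000 = 124.6 mg/L.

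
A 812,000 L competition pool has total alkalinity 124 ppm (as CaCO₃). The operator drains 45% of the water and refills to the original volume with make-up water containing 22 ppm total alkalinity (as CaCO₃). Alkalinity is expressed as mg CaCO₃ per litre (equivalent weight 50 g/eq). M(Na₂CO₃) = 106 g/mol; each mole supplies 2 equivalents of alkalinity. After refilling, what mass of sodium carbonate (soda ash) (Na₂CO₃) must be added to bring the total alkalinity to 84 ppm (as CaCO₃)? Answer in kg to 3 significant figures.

5.08 kg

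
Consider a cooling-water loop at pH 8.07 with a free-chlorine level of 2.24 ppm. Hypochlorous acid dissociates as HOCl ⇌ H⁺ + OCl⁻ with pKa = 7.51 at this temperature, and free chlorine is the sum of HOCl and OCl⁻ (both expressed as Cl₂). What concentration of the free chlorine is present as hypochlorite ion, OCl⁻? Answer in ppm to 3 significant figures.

[OCl⁻]/[HOCl] = 10^(pH − pKa) = 10^(8.07 − 7.51) = 10^0.56 = 3.631.
Fraction as HOCl = 1 / (1 + 3.631) = 0.2159.
OCl⁻ = (1 − 0.2159) × 2.24 ppm = 1.756 ppm.

1.76 ppm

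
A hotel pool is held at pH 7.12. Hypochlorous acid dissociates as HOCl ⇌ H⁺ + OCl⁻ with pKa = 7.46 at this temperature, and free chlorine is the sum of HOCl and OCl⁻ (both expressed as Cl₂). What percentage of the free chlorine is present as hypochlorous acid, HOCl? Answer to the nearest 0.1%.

68.6%

[OCl⁻]/[HOCl] = 10^(pH − pKa) = 10^(7.12 − 7.46) = 10^-0.34 = 0.4571.
Fraction as HOCl = 1 / (1 + 0.4571) = 0.6863.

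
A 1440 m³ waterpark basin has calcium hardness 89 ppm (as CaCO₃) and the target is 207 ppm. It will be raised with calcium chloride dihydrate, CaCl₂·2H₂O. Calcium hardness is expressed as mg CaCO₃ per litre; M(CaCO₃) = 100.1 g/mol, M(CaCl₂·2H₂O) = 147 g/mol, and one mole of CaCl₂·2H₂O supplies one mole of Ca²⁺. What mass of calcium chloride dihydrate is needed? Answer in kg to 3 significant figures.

Volume: 1440 m³ = 1,440,000 L.
Hardness to add: (207 − 89) = 118 mg/L as CaCO₃ × 1,440,000 L = 169,900 g as CaCO₃.
Moles of Ca²⁺ (1 mol Ca²⁺ ≡ 1 mol CaCO₃): 169,900 / 100.1 g/mol = 1698 mol.
Mass of CaCl₂·2H₂O: 1698 × 147 = 249,500 g.

250 kg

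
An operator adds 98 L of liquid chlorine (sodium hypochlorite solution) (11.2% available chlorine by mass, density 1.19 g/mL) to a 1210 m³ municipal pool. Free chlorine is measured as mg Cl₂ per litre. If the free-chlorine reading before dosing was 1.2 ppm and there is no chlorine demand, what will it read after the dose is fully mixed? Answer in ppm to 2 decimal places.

11.99 ppm

Volume: 1210 m³ = 1,210,000 L.
Mass of solution: 98 L × 1000 mL/L × 1.19 g/mL = 116,600 g.
Available chlorine delivered: 116,600 g × 0.112 = 13,060 g as Cl₂.
Concentration rise: 13,060 g / 1,210,000 L = 10.79 mg/L = 10.79 ppm.
Final FC: 1.2 + 10.79 = 11.99 ppm.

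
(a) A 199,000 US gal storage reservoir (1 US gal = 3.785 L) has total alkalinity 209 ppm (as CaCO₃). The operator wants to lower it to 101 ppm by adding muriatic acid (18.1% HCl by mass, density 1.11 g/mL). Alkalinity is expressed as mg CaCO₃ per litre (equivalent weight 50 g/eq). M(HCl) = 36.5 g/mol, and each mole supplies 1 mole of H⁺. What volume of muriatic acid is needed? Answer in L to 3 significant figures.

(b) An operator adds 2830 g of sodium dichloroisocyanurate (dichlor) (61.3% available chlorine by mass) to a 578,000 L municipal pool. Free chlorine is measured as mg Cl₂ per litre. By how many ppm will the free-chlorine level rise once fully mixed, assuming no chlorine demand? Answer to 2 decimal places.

(a) 296 L; (b) 3.00 ppm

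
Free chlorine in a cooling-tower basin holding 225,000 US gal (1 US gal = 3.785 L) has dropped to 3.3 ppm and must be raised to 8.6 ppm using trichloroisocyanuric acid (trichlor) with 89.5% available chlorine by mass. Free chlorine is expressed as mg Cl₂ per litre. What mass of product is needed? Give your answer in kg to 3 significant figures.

5.04 kg

Volume: 225,000 US gal × 3.785 L/gal = 851,625 L.
Chlorine deficit: 8.6 − 3.3 = 5.3 ppm = 5.3 mg/L as Cl₂.
Cl₂ equivalent needed: 5.3 mg/L × 851,625 L = 4,514,000 mg = 4514 g.
Product at 89.5% available chlorine: 4514 / 0.895 = 5043 g.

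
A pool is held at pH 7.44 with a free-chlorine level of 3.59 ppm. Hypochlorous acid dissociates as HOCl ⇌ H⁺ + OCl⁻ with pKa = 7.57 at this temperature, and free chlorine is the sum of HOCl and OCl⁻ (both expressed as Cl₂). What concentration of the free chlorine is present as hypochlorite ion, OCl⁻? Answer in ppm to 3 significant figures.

[OCl⁻]/[HOCl] = 10^(pH − pKa) = 10^(7.44 − 7.57) = 10^-0.13 = 0.7413.
Fraction as HOCl = 1 / (1 + 0.7413) = 0.5743.
OCl⁻ = (1 − 0.5743) × 3.59 ppm = 1.528 ppm.

1.53 ppm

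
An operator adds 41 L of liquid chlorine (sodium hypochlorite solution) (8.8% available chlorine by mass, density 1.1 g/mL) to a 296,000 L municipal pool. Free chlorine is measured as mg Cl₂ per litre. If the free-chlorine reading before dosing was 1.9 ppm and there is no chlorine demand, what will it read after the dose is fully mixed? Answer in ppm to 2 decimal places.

15.31 ppm

Mass of solution: 41 L × 1000 mL/L × 1.1 g/mL = 45,100 g.
Available chlorine delivered: 45,100 g × 0.088 = 3969 g as Cl₂.
Concentration rise: 3969 g / 296,000 L = 13.41 mg/L = 13.41 ppm.
Final FC: 1.9 + 13.41 = 15.31 ppm.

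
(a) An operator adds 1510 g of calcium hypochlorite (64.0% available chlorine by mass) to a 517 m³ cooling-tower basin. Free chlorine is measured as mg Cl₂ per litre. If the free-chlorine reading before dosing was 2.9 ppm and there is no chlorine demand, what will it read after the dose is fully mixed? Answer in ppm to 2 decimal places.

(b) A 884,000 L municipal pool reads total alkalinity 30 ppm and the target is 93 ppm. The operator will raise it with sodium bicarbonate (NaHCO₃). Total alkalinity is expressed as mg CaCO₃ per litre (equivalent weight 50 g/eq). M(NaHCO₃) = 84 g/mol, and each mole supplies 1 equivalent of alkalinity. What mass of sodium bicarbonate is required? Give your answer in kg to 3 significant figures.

(a) Volume: 517 m³ = 517,000 L.
(a) Available chlorine delivered: 1510 g × 0.64 = 966.4 g as Cl₂.
(a) Concentration rise: 966.4 g / 517,000 L = 1.869 mg/L = 1.87 ppm.
(a) Final FC: 2.9 + 1.87 = 4.77 ppm.

(b) Alkalinity to add: (93 − 30) = 63 mg/L as CaCO₃ × 884,000 L = 55,690 g as CaCO₃.
(b) Equivalents: 55,690 g ÷ 50 g/eq = 1114 eq.
(b) NaHCO₃ supplies 1 eq per mole → 1114 mol.
(b) Mass: 1114 mol × 84 g/mol = 93,560 g.

(a) 4.77 ppm; (b) 93.6 kg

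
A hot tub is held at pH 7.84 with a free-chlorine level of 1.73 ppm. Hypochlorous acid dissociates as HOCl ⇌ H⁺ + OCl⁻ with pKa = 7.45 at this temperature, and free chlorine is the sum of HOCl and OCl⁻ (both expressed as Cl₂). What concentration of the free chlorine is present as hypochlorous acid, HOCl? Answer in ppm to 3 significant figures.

0.501 ppm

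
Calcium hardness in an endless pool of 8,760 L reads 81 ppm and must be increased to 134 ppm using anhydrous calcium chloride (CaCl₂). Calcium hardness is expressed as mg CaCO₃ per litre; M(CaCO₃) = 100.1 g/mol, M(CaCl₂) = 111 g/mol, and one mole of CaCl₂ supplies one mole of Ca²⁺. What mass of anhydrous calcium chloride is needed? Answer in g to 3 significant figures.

Hardness to add: (134 − 81) = 53 mg/L as CaCO₃ × 8,760 L = 464.3 g as CaCO₃.
Moles of Ca²⁺ (1 mol Ca²⁺ ≡ 1 mol CaCO₃): 464.3 / 100.1 g/mol = 4.638 mol.
Mass of CaCl₂: 4.638 × 111 = 514.8 g.

515 g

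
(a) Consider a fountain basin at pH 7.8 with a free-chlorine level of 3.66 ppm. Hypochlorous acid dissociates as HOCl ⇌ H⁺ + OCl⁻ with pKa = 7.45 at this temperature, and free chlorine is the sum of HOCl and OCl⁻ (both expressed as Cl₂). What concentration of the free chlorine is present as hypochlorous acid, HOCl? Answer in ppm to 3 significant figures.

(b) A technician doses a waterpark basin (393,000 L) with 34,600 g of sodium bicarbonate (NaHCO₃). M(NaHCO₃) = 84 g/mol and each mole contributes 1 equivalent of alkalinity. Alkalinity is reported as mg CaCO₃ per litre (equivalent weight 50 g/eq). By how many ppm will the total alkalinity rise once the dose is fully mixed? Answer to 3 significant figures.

(a) [OCl⁻]/[HOCl] = 10^(pH − pKa) = 10^(7.8 − 7.45) = 10^0.35 = 2.239.
(a) Fraction as HOCl = 1 / (1 + 2.239) = 0.3088.
(a) HOCl = 0.3088 × 3.66 ppm = 1.13 ppm.

(b) Moles of NaHCO₃: 34,600 g ÷ 84 g/mol = 411.9 mol → 411.9 eq of alkalinity.
(b) As CaCO₃: 411.9 eq × 50 g/eq = 20,600 g.
(b) Rise: 20,600 g / 393,000 L × 1000 = 52.41 mg/L.

(a) 1.13 ppm; (b) 52.4 ppm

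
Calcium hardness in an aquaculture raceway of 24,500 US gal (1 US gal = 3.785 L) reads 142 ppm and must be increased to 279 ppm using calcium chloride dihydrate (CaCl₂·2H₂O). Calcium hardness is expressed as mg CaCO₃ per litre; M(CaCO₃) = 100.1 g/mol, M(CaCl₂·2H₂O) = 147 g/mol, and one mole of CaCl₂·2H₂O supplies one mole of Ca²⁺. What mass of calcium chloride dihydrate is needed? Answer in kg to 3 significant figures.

18.7 kg

Volume: 24,500 US gal × 3.785 L/gal = 92,732 L.
Hardness to add: (279 − 142) = 137 mg/L as CaCO₃ × 92,732 L = 12,700 g as CaCO₃.
Moles of Ca²⁺ (1 mol Ca²⁺ ≡ 1 mol CaCO₃): 12,700 / 100.1 g/mol = 126.9 mol.
Mass of CaCl₂·2H₂O: 126.9 × 147 = 18,660 g.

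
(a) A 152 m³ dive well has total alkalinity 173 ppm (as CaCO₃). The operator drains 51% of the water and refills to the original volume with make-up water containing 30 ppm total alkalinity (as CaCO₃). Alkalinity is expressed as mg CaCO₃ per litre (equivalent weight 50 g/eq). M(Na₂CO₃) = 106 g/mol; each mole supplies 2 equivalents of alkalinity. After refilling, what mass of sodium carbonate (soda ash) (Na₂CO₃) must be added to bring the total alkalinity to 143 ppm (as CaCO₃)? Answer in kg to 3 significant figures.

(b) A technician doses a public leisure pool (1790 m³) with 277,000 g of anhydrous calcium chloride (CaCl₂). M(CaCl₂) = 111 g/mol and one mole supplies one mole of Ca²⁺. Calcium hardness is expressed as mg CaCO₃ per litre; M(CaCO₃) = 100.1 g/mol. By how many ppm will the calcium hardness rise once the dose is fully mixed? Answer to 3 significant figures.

(a) 6.92 kg; (b) 140 ppm

(a) Volume: 152 m³ = 152,000 L.
(a) After draining 51% and refilling: 173 × 0.49 + 30 × 0.51 = 100.07 ppm.
(a) Deficit to target: 143 − 100.07 = 42.93 mg/L.
(a) As CaCO₃: 42.93 mg/L × 152,000 L = 6525 g; ÷ 50 g/eq ÷ 2 = 65.25 mol Na₂CO₃.
(a) Mass: 65.25 × 106 = 6917 g.

(b) Volume: 1790 m³ = 1,790,000 L.
(b) Moles of Ca²⁺: 277,000 g ÷ 111 g/mol = 2495 mol.
(b) As CaCO₃: 2495 mol × 100.1 g/mol = 249,800 g.
(b) Rise: 249,800 g / 1,790,000 L × 1000 = 139.6 mg/L.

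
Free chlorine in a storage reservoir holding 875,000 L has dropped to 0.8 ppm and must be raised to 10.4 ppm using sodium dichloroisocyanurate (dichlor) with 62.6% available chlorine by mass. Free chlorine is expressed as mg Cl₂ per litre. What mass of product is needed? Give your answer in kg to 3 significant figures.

Chlorine deficit: 10.4 − 0.8 = 9.6 ppm = 9.6 mg/L as Cl₂.
Cl₂ equivalent needed: 9.6 mg/L × 875,000 L = 8,400,000 mg = 8400 g.
Product at 62.6% available chlorine: 8400 / 0.626 = 13,420 g.

13.4 kg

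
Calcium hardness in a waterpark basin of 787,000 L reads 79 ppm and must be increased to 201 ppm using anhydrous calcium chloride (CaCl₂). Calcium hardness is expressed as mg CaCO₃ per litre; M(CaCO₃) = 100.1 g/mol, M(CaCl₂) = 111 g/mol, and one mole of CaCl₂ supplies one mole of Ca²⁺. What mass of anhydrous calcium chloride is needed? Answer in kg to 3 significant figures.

Hardness to add: (201 − 79) = 122 mg/L as CaCO₃ × 787,000 L = 96,010 g as CaCO₃.
Moles of Ca²⁺ (1 mol Ca²⁺ ≡ 1 mol CaCO₃): 96,010 / 100.1 g/mol = 959.2 mol.
Mass of CaCl₂: 959.2 × 111 = 106,500 g.

106 kg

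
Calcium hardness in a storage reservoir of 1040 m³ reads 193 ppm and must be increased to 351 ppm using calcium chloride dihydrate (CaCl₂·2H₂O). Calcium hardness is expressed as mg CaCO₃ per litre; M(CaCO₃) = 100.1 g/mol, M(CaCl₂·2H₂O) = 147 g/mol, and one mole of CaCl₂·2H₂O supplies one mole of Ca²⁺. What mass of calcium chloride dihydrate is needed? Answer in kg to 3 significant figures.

241 kg

Volume: 1040 m³ = 1,040,000 L.
Hardness to add: (351 − 193) = 158 mg/L as CaCO₃ × 1,040,000 L = 164,300 g as CaCO₃.
Moles of Ca²⁺ (1 mol Ca²⁺ ≡ 1 mol CaCO₃): 164,300 / 100.1 g/mol = 1642 mol.
Mass of CaCl₂·2H₂O: 1642 × 147 = 241,300 g.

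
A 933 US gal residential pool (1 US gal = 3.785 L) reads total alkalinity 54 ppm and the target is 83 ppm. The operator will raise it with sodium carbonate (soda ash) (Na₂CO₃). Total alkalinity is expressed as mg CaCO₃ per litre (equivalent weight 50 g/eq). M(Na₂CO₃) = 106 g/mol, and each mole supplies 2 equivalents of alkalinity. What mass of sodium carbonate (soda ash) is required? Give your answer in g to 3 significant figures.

109 g

Volume: 933 US gal × 3.785 L/gal = 3,531 L.
Alkalinity to add: (83 − 54) = 29 mg/L as CaCO₃ × 3,531 L = 102.4 g as CaCO₃.
Equivalents: 102.4 g ÷ 50 g/eq = 2.048 eq.
Each mole of Na₂CO₃ supplies 2 eq, so 2.048 / 2 = 1.024 mol.
Mass: 1.024 mol × 106 g/mol = 108.6 g.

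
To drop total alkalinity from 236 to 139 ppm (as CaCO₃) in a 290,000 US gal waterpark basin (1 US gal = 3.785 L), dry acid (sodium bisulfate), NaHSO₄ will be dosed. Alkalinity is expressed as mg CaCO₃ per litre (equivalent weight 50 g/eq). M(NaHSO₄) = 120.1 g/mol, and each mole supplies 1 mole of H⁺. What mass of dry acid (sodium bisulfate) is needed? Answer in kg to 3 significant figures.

Volume: 290,000 US gal × 3.785 L/gal = 1,097,650 L.
Alkalinity to neutralize: (236 − 139) = 97 mg/L as CaCO₃ × 1,097,650 L = 106,500 g as CaCO₃.
Equivalents of H⁺ required: 106,500 ÷ 50 g/eq = 2129 eq = 2129 mol NaHSO₄.
Mass of NaHSO₄: 2129 × 120.1 = 255,700 g.

256 kg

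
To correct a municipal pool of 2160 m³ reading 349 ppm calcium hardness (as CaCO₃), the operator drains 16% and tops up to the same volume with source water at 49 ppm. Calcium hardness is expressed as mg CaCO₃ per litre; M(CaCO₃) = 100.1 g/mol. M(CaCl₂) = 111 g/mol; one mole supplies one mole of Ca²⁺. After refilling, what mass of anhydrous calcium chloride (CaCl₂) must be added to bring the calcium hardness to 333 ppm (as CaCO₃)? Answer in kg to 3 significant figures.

76.6 kg

Volume: 2160 m³ = 2,160,000 L.
After draining 16% and refilling: 349 × 0.84 + 49 × 0.16 = 301 ppm.
Deficit to target: 333 − 301 = 32 mg/L.
As CaCO₃: 32 mg/L × 2,160,000 L = 69,120 g; ÷ 100.1 = 690.5 mol Ca²⁺.
Mass: 690.5 × 111 = 76,650 g.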